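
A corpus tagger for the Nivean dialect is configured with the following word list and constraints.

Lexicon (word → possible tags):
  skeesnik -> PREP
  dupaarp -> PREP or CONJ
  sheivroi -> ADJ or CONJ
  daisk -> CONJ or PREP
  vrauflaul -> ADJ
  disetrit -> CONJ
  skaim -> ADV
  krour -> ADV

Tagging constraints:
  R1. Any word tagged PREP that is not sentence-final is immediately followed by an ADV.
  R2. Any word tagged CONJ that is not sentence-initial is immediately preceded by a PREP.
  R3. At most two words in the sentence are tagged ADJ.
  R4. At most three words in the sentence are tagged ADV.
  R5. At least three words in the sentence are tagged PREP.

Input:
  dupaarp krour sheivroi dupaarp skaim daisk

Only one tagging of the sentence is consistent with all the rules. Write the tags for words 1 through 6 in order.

Candidates per position — 1:dupaarp {PREP,CONJ}; 2:krour {ADV}; 3:sheivroi {ADJ,CONJ}; 4:dupaarp {PREP,CONJ}; 5:skaim {ADV}; 6:daisk {CONJ,PREP}.
If word 1 were CONJ, no tagging could satisfy rule 5; so word 1 is PREP.
If word 3 were CONJ, no tagging could satisfy rule 2; so word 3 is ADJ.
If word 4 were CONJ, no tagging could satisfy rule 2; so word 4 is PREP.
If word 6 were CONJ, no tagging could satisfy rule 2; so word 6 is PREP.
That leaves exactly one tagging: PREP ADV ADJ PREP ADV PREP.
Checking: rule 1 satisfied; rule 2 satisfied; rule 3 satisfied; rule 4 satisfied; rule 5 satisfied.

PREP ADV ADJ PREP ADV PREP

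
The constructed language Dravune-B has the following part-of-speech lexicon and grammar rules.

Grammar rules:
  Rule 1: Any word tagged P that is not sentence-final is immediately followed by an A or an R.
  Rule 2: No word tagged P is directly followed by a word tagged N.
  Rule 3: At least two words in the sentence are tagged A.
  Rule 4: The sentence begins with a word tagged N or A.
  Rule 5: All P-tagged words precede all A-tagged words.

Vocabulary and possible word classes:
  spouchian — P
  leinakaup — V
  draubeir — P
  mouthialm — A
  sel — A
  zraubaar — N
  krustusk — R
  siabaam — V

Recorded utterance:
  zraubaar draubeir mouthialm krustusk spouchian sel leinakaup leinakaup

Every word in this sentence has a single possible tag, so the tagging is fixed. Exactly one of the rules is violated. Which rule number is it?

Fixed tagging: N P A R P A V V.
Checking each rule: R1 ✓, R2 ✓, R3 ✓, R4 ✓, R5 ✗.
Only rule 5 fails.

5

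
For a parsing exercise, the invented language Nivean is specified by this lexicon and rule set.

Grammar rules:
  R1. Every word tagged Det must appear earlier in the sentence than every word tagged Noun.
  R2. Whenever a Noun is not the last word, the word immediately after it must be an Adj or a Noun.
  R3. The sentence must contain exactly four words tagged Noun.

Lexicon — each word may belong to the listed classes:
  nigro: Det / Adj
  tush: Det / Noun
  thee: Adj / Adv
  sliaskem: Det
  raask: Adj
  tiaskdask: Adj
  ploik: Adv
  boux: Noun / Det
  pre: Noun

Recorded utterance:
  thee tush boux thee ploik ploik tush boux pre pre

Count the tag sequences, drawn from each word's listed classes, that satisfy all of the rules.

4

Candidates per position — 1:thee {Adj,Adv}; 2:tush {Det,Noun}; 3:boux {Noun,Det}; 4:thee {Adj,Adv}; 5:ploik {Adv}; 6:ploik {Adv}; 7:tush {Det,Noun}; 8:boux {Noun,Det}; 9:pre {Noun}; 10:pre {Noun}.
There are 64 candidate sequences in total.
The sequences that satisfy every rule: Adj Det Det Adj Adv Adv Noun Noun Noun Noun; Adj Det Det Adv Adv Adv Noun Noun Noun Noun; Adv Det Det Adj Adv Adv Noun Noun Noun Noun; Adv Det Det Adv Adv Adv Noun Noun Noun Noun.
Count = 4.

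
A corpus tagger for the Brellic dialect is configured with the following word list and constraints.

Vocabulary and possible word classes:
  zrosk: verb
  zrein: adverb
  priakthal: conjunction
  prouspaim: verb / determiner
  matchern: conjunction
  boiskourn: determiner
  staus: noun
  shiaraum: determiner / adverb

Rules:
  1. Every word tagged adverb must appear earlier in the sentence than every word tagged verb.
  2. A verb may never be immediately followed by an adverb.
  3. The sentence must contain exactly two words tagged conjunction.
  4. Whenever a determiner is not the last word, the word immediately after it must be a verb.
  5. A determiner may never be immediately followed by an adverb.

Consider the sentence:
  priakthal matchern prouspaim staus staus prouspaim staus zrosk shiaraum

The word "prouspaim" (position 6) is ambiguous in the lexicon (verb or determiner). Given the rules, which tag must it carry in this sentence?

Candidates per position — 1:priakthal {conjunction}; 2:matchern {conjunction}; 3:prouspaim {verb,determiner}; 4:staus {noun}; 5:staus {noun}; 6:prouspaim {verb,determiner}; 7:staus {noun}; 8:zrosk {verb}; 9:shiaraum {determiner,adverb}.
Position 3: tagging it determiner would leave rule 4 unsatisfiable, so it must be verb.
Position 6: tagging it determiner would leave rule 4 unsatisfiable, so it must be verb.
Position 9: tagging it adverb would leave rule 1 unsatisfiable, so it must be determiner.
That leaves exactly one tagging: conjunction conjunction verb noun noun verb noun verb determiner.
Check: rule 1 satisfied; rule 2 satisfied; rule 3 satisfied; rule 4 satisfied; rule 5 satisfied.

verb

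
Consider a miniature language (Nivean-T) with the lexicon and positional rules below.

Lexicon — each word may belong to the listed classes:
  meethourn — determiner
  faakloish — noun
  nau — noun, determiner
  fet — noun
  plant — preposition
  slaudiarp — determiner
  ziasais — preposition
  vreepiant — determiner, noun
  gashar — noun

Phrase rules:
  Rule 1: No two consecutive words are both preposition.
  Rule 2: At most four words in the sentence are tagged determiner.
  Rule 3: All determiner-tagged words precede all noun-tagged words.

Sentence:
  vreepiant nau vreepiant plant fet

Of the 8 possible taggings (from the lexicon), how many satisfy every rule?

Candidates per position — 1:vreepiant {determiner,noun}; 2:nau {noun,determiner}; 3:vreepiant {determiner,noun}; 4:plant {preposition}; 5:fet {noun}.
There are 8 candidate sequences in total.
The sequences that satisfy every rule: determiner noun noun preposition noun; determiner determiner determiner preposition noun; determiner determiner noun preposition noun; noun noun noun preposition noun.
Count = 4.

4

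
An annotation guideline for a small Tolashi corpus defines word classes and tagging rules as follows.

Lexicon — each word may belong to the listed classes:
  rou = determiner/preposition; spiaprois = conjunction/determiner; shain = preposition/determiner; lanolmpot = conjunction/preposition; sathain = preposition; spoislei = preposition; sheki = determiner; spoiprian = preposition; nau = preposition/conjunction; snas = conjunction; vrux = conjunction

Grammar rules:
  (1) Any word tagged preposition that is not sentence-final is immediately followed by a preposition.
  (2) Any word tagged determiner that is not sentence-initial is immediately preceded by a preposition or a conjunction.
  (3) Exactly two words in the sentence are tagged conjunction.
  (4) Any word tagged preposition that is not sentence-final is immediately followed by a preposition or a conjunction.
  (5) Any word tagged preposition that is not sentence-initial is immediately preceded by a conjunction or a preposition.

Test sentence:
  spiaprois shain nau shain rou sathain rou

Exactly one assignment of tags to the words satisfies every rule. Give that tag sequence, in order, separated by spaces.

conjunction determiner conjunction preposition preposition preposition preposition

Candidates per position — 1:spiaprois {conjunction,determiner}; 2:shain {preposition,determiner}; 3:nau {preposition,conjunction}; 4:shain {preposition,determiner}; 5:rou {determiner,preposition}; 6:sathain {preposition}; 7:rou {determiner,preposition}.
If word 1 were determiner, no tagging could satisfy rule 3; so word 1 is conjunction.
If word 3 were preposition, no tagging could satisfy rule 3; so word 3 is conjunction.
If word 4 were determiner, no tagging could satisfy rule 5; so word 4 is preposition.
If word 5 were determiner, no tagging could satisfy rule 1; so word 5 is preposition.
If word 7 were determiner, no tagging could satisfy rule 1; so word 7 is preposition.
If word 2 were preposition, no tagging could satisfy rule 1; so word 2 is determiner.
The unique satisfying tagging is: conjunction determiner conjunction preposition preposition preposition preposition.
Check: rule 1 ok; rule 2 ok; rule 3 ok; rule 4 ok; rule 5 ok.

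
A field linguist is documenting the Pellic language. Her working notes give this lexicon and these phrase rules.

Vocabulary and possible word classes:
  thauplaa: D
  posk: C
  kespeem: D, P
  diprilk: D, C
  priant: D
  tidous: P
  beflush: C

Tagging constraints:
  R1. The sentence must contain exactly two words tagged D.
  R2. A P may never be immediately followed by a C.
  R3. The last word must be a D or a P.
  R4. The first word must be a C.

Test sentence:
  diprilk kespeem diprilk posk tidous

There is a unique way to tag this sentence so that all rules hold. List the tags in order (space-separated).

Candidates per position — 1:diprilk {D,C}; 2:kespeem {D,P}; 3:diprilk {D,C}; 4:posk {C}; 5:tidous {P}.
Position 1: tagging it D would leave rule 4 unsatisfiable, so it must be C.
Position 2: tagging it P would leave rule 1 unsatisfiable, so it must be D.
Position 3: tagging it C would leave rule 1 unsatisfiable, so it must be D.
So the tagging must be: C D D C P.
Check: rule 1 satisfied; rule 2 satisfied; rule 3 satisfied; rule 4 satisfied.

C D D C P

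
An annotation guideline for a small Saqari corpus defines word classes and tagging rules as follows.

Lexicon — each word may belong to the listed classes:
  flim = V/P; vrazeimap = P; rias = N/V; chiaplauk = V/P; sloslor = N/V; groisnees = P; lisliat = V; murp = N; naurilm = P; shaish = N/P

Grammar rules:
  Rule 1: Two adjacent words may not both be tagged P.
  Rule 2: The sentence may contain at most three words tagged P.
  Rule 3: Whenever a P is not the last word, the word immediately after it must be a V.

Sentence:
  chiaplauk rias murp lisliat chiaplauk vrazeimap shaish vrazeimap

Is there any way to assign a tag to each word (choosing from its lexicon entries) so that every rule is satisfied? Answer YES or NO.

NO

Candidates per position — 1:chiaplauk {V,P}; 2:rias {N,V}; 3:murp {N}; 4:lisliat {V}; 5:chiaplauk {V,P}; 6:vrazeimap {P}; 7:shaish {N,P}; 8:vrazeimap {P}.
Rule 3 cannot be satisfied by any choice of tags from the lexicon.
So there is no consistent tagging.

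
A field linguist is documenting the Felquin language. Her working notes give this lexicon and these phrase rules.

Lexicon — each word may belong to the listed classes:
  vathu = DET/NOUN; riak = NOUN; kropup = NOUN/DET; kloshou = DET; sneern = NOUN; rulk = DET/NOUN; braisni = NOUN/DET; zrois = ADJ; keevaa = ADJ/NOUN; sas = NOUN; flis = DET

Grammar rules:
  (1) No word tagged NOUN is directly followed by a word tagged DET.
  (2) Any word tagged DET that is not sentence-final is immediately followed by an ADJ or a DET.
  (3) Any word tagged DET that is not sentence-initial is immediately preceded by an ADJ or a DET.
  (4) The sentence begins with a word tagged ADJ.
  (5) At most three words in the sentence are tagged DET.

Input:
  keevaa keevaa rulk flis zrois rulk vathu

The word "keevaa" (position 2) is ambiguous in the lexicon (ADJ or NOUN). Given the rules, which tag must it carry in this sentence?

Candidates per position — 1:keevaa {ADJ,NOUN}; 2:keevaa {ADJ,NOUN}; 3:rulk {DET,NOUN}; 4:flis {DET}; 5:zrois {ADJ}; 6:rulk {DET,NOUN}; 7:vathu {DET,NOUN}.
Word 1 cannot be NOUN — rule 4 would then fail for every completion. It is ADJ.
Word 2 cannot be NOUN — rule 1 would then fail for every completion. It is ADJ.
Word 3 cannot be NOUN — rule 1 would then fail for every completion. It is DET.
The remaining ambiguous positions (6, 7) are resolved jointly — only one combination satisfies every rule.
The unique satisfying tagging is: ADJ ADJ DET DET ADJ NOUN NOUN.
Rule-by-rule: rule 1 satisfied; rule 2 satisfied; rule 3 satisfied; rule 4 satisfied; rule 5 satisfied.

ADJ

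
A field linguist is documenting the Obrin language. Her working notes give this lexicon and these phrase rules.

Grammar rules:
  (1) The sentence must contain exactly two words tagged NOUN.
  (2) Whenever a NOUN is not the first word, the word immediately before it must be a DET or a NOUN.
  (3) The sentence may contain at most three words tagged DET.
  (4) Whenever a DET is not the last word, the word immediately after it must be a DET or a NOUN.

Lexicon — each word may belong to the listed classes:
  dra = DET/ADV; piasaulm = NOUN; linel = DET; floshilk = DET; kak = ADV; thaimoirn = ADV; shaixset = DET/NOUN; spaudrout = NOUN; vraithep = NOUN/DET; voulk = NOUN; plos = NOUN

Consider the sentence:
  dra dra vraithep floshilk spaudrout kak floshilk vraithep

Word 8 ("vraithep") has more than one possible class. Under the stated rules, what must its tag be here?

Candidates per position — 1:dra {DET,ADV}; 2:dra {DET,ADV}; 3:vraithep {NOUN,DET}; 4:floshilk {DET}; 5:spaudrout {NOUN}; 6:kak {ADV}; 7:floshilk {DET}; 8:vraithep {NOUN,DET}.
Position 8: the remaining choice is settled jointly with positions 1, 2, 3 — only NOUN at position 8 is part of a tagging that satisfies every rule.
The unique satisfying tagging is: ADV ADV DET DET NOUN ADV DET NOUN.
Check: rule 1 ok; rule 2 ok; rule 3 ok; rule 4 ok.

NOUN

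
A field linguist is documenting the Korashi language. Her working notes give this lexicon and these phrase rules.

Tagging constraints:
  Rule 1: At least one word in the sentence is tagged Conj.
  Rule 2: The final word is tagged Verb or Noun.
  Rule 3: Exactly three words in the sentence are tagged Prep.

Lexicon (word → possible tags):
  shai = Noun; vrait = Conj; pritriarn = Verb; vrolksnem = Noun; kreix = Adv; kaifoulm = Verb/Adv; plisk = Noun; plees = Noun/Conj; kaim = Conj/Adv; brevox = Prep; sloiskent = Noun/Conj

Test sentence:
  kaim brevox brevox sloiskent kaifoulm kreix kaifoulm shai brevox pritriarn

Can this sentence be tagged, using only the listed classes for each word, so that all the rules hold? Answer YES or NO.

YES

Candidates per position — 1:kaim {Conj,Adv}; 2:brevox {Prep}; 3:brevox {Prep}; 4:sloiskent {Noun,Conj}; 5:kaifoulm {Verb,Adv}; 6:kreix {Adv}; 7:kaifoulm {Verb,Adv}; 8:shai {Noun}; 9:brevox {Prep}; 10:pritriarn {Verb}.
One satisfying assignment: Adv Prep Prep Conj Adv Adv Verb Noun Prep Verb.
Check: rule 1 ok; rule 2 ok; rule 3 ok.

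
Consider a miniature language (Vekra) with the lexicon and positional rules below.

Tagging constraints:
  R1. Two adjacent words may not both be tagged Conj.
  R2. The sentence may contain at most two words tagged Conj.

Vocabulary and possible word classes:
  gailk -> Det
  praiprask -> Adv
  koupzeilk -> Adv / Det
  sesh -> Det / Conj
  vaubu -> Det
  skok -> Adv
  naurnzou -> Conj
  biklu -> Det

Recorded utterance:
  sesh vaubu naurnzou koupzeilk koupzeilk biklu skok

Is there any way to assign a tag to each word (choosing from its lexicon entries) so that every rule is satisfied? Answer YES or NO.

YES

Candidates per position — 1:sesh {Det,Conj}; 2:vaubu {Det}; 3:naurnzou {Conj}; 4:koupzeilk {Adv,Det}; 5:koupzeilk {Adv,Det}; 6:biklu {Det}; 7:skok {Adv}.
One satisfying assignment: Det Det Conj Adv Adv Det Adv.
Rule-by-rule: rule 1 ok; rule 2 ok.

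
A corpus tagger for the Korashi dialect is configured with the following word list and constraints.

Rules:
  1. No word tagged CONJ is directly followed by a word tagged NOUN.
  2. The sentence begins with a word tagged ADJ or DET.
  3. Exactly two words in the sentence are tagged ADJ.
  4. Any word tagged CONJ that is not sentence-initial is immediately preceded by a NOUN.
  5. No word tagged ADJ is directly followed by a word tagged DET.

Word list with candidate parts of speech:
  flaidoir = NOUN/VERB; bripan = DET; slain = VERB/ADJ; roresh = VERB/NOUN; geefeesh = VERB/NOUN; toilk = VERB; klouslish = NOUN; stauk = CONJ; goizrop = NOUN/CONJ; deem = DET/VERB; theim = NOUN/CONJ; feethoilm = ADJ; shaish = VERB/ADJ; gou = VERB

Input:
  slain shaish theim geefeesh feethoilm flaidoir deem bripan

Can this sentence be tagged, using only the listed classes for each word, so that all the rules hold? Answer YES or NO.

Candidates per position — 1:slain {VERB,ADJ}; 2:shaish {VERB,ADJ}; 3:theim {NOUN,CONJ}; 4:geefeesh {VERB,NOUN}; 5:feethoilm {ADJ}; 6:flaidoir {NOUN,VERB}; 7:deem {DET,VERB}; 8:bripan {DET}.
One satisfying assignment: ADJ VERB NOUN VERB ADJ VERB DET DET.
Rule-by-rule: rule 1 ok; rule 2 ok; rule 3 ok; rule 4 ok; rule 5 ok.

YES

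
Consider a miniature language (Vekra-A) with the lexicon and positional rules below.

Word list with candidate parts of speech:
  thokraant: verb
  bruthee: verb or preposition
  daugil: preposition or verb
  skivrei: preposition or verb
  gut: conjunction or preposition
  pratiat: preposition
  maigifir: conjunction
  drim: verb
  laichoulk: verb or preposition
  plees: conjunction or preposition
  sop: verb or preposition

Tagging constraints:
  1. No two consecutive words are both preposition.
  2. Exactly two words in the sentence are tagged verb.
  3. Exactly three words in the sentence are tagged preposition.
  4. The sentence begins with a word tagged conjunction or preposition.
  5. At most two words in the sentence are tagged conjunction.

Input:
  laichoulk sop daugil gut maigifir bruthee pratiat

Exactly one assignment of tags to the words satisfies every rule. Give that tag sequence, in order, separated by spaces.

Candidates per position — 1:laichoulk {verb,preposition}; 2:sop {verb,preposition}; 3:daugil {preposition,verb}; 4:gut {conjunction,preposition}; 5:maigifir {conjunction}; 6:bruthee {verb,preposition}; 7:pratiat {preposition}.
Position 1: verb is ruled out by rule 4; that leaves preposition.
Position 2: preposition is ruled out by rule 1; that leaves verb.
Position 6: preposition is ruled out by rule 1; that leaves verb.
Position 3: verb is ruled out by rule 2; that leaves preposition.
Position 4: preposition is ruled out by rule 1; that leaves conjunction.
That leaves exactly one tagging: preposition verb preposition conjunction conjunction verb preposition.
Checking: rule 1 ✓; rule 2 ✓; rule 3 ✓; rule 4 ✓; rule 5 ✓.

preposition verb preposition conjunction conjunction verb preposition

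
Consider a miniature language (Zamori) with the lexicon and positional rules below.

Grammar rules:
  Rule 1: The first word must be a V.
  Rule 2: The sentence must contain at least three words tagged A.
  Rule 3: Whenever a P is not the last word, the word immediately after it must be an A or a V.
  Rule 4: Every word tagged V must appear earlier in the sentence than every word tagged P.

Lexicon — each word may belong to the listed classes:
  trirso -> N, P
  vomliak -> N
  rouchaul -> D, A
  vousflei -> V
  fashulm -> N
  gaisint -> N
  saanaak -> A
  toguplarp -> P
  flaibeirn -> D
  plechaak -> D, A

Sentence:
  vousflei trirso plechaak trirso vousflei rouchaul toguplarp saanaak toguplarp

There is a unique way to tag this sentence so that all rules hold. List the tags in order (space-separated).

Candidates per position — 1:vousflei {V}; 2:trirso {N,P}; 3:plechaak {D,A}; 4:trirso {N,P}; 5:vousflei {V}; 6:rouchaul {D,A}; 7:toguplarp {P}; 8:saanaak {A}; 9:toguplarp {P}.
Position 2: P is ruled out by rule 4; that leaves N.
Position 3: D is ruled out by rule 2; that leaves A.
Position 4: P is ruled out by rule 4; that leaves N.
Position 6: D is ruled out by rule 2; that leaves A.
That leaves exactly one tagging: V N A N V A P A P.
Verifying each rule — rule 1 satisfied; rule 2 satisfied; rule 3 satisfied; rule 4 satisfied.

V N A N V A P A P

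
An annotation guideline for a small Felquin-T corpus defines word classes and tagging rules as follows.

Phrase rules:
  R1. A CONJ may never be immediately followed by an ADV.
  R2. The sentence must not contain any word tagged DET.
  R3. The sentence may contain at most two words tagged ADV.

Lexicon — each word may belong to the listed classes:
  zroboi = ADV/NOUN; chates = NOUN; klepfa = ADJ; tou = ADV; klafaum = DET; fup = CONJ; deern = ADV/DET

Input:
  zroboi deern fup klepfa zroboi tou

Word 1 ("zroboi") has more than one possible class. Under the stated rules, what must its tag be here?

Candidates per position — 1:zroboi {ADV,NOUN}; 2:deern {ADV,DET}; 3:fup {CONJ}; 4:klepfa {ADJ}; 5:zroboi {ADV,NOUN}; 6:tou {ADV}.
Word 2 cannot be DET — rule 2 would then fail for every completion. It is ADV.
Word 5 cannot be ADV — rule 3 would then fail for every completion. It is NOUN.
Word 1 cannot be ADV — rule 3 would then fail for every completion. It is NOUN.
The unique satisfying tagging is: NOUN ADV CONJ ADJ NOUN ADV.
Check: rule 1 ✓; rule 2 ✓; rule 3 ✓.

NOUN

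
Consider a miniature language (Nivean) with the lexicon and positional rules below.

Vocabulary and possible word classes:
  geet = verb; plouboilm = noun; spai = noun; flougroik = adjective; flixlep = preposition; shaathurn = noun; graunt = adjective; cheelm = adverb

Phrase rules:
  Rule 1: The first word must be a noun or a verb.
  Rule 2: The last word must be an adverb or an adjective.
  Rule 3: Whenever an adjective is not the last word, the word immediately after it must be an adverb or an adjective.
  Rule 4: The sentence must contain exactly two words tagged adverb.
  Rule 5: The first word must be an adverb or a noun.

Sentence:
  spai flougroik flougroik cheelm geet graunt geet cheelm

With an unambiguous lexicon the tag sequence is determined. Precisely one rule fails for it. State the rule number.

Fixed tagging: noun adjective adjective adverb verb adjective verb adverb.
Applying the rules: R1 ok, R2 ok, R3 fails, R4 ok, R5 ok.
Only rule 3 fails.

3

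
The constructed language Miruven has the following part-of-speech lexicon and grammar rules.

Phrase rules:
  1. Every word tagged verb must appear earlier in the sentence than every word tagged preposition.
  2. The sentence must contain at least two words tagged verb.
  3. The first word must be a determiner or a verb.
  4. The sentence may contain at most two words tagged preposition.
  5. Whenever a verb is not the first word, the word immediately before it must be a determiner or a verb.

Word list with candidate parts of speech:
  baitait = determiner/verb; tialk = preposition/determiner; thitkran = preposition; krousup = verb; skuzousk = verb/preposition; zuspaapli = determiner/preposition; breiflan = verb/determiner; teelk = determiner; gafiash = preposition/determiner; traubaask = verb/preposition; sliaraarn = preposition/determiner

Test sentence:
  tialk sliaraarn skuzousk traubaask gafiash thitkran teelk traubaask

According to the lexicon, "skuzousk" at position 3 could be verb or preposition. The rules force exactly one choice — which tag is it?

Candidates per position — 1:tialk {preposition,determiner}; 2:sliaraarn {preposition,determiner}; 3:skuzousk {verb,preposition}; 4:traubaask {verb,preposition}; 5:gafiash {preposition,determiner}; 6:thitkran {preposition}; 7:teelk {determiner}; 8:traubaask {verb,preposition}.
Position 1: preposition is ruled out by rule 3; that leaves determiner.
Position 8: verb is ruled out by rule 1; that leaves preposition.
Position 2: preposition is ruled out by rule 4; that leaves determiner.
Position 3: preposition is ruled out by rule 2; that leaves verb.
Position 4: preposition is ruled out by rule 2; that leaves verb.
Position 5: preposition is ruled out by rule 4; that leaves determiner.
So the tagging must be: determiner determiner verb verb determiner preposition determiner preposition.
Verifying each rule — rule 1 holds; rule 2 holds; rule 3 holds; rule 4 holds; rule 5 holds.

verb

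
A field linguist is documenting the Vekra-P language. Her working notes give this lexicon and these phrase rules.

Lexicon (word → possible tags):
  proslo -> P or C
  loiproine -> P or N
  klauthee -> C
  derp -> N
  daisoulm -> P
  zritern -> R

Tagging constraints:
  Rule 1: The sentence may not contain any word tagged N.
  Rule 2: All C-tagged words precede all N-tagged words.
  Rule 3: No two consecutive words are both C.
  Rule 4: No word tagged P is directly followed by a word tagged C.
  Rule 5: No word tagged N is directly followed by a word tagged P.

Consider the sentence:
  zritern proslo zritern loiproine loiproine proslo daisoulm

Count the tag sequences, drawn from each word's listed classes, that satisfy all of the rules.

2

Candidates per position — 1:zritern {R}; 2:proslo {P,C}; 3:zritern {R}; 4:loiproine {P,N}; 5:loiproine {P,N}; 6:proslo {P,C}; 7:daisoulm {P}.
There are 16 candidate sequences in total.
The sequences that satisfy every rule: R P R P P P P; R C R P P P P.
Count = 2.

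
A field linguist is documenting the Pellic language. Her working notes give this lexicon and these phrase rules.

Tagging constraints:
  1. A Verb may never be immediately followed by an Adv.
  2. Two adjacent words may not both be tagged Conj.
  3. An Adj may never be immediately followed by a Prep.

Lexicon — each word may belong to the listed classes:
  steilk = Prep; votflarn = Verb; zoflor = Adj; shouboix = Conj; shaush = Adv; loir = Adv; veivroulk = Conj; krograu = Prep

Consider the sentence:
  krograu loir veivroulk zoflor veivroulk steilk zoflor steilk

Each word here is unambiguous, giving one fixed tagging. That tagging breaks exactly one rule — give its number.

3

Fixed tagging: Prep Adv Conj Adj Conj Prep Adj Prep.
Checking each rule: R1 ok, R2 ok, R3 fails.
Only rule 3 fails.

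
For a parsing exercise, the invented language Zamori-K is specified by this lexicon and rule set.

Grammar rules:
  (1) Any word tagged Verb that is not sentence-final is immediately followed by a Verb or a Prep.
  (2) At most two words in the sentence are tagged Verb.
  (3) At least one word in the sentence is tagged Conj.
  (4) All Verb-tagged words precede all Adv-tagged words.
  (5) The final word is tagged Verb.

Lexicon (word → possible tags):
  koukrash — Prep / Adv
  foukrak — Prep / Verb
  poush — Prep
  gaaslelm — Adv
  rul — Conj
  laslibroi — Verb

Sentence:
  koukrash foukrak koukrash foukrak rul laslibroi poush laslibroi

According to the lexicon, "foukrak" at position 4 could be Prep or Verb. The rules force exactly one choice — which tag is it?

Candidates per position — 1:koukrash {Prep,Adv}; 2:foukrak {Prep,Verb}; 3:koukrash {Prep,Adv}; 4:foukrak {Prep,Verb}; 5:rul {Conj}; 6:laslibroi {Verb}; 7:poush {Prep}; 8:laslibroi {Verb}.
Position 1: Adv is ruled out by rule 4; that leaves Prep.
Position 2: Verb is ruled out by rule 2; that leaves Prep.
Position 3: Adv is ruled out by rule 4; that leaves Prep.
Position 4: Verb is ruled out by rule 1; that leaves Prep.
The unique satisfying tagging is: Prep Prep Prep Prep Conj Verb Prep Verb.
Rule-by-rule: rule 1 ok; rule 2 ok; rule 3 ok; rule 4 ok; rule 5 ok.

Prep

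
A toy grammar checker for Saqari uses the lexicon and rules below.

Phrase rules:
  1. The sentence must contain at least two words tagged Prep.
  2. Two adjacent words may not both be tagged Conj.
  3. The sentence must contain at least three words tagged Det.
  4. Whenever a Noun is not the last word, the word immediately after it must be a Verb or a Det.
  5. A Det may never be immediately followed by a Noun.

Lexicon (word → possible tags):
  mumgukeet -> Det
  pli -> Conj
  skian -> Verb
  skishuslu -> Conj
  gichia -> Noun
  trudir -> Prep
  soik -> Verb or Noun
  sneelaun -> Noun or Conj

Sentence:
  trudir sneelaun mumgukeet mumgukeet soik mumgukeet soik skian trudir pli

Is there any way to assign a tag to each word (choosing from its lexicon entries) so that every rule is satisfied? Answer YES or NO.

Candidates per position — 1:trudir {Prep}; 2:sneelaun {Noun,Conj}; 3:mumgukeet {Det}; 4:mumgukeet {Det}; 5:soik {Verb,Noun}; 6:mumgukeet {Det}; 7:soik {Verb,Noun}; 8:skian {Verb}; 9:trudir {Prep}; 10:pli {Conj}.
One satisfying assignment: Prep Conj Det Det Verb Det Verb Verb Prep Conj.
Check: rule 1 ok; rule 2 ok; rule 3 ok; rule 4 ok; rule 5 ok.

YES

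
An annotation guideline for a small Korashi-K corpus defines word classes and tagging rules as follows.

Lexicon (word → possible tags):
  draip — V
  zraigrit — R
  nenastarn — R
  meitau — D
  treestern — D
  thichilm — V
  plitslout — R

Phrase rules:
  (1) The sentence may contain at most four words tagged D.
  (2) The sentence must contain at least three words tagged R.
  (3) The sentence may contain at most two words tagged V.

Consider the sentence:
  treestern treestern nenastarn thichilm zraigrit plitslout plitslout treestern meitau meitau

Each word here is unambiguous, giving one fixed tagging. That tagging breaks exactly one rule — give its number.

1

Fixed tagging: D D R V R R R D D D.
Applying the rules: R1 violated, R2 holds, R3 holds.
Only rule 1 fails.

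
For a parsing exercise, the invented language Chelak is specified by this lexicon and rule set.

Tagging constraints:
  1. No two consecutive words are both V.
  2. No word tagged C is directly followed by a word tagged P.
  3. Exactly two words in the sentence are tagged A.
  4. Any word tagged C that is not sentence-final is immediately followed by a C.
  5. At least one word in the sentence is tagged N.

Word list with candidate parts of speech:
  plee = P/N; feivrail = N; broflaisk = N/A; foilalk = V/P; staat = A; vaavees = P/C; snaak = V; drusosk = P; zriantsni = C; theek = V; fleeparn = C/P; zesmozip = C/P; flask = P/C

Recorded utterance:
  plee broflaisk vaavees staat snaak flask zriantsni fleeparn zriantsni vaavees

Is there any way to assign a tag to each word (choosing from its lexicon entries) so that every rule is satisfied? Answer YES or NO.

Candidates per position — 1:plee {P,N}; 2:broflaisk {N,A}; 3:vaavees {P,C}; 4:staat {A}; 5:snaak {V}; 6:flask {P,C}; 7:zriantsni {C}; 8:fleeparn {C,P}; 9:zriantsni {C}; 10:vaavees {P,C}.
One satisfying assignment: N A P A V P C C C C.
Verifying each rule — rule 1 ✓; rule 2 ✓; rule 3 ✓; rule 4 ✓; rule 5 ✓.

YES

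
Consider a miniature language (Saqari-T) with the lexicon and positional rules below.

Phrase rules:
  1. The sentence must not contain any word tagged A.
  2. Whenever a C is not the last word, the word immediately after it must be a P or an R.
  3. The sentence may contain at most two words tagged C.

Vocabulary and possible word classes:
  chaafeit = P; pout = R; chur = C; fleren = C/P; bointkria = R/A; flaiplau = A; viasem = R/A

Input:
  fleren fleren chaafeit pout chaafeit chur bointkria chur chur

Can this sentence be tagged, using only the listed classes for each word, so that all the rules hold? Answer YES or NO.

NO

Candidates per position — 1:fleren {C,P}; 2:fleren {C,P}; 3:chaafeit {P}; 4:pout {R}; 5:chaafeit {P}; 6:chur {C}; 7:bointkria {R,A}; 8:chur {C}; 9:chur {C}.
Rule 2 cannot be satisfied by any choice of tags from the lexicon.
So there is no consistent tagging.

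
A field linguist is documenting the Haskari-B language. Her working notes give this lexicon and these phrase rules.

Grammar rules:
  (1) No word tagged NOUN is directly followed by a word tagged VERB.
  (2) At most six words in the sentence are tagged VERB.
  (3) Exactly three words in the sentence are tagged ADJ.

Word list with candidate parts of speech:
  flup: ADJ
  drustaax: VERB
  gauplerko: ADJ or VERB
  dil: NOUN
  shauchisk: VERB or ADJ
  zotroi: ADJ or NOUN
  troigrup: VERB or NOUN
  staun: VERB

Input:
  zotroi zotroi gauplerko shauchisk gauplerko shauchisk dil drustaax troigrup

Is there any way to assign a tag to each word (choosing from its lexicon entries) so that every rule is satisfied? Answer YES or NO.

Candidates per position — 1:zotroi {ADJ,NOUN}; 2:zotroi {ADJ,NOUN}; 3:gauplerko {ADJ,VERB}; 4:shauchisk {VERB,ADJ}; 5:gauplerko {ADJ,VERB}; 6:shauchisk {VERB,ADJ}; 7:dil {NOUN}; 8:drustaax {VERB}; 9:troigrup {VERB,NOUN}.
Rule 1 cannot be satisfied by any choice of tags from the lexicon.
So there is no consistent tagging.

NO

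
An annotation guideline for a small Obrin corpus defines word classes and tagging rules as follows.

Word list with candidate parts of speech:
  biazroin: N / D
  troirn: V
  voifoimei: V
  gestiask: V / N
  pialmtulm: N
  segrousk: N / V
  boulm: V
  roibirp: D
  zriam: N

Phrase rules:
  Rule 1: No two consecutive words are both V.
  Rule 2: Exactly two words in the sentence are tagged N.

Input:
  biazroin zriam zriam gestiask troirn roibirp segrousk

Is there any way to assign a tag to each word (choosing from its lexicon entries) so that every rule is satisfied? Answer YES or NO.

NO

Candidates per position — 1:biazroin {N,D}; 2:zriam {N}; 3:zriam {N}; 4:gestiask {V,N}; 5:troirn {V}; 6:roibirp {D}; 7:segrousk {N,V}.
Every candidate sequence violates at least one rule; no consistent tagging exists.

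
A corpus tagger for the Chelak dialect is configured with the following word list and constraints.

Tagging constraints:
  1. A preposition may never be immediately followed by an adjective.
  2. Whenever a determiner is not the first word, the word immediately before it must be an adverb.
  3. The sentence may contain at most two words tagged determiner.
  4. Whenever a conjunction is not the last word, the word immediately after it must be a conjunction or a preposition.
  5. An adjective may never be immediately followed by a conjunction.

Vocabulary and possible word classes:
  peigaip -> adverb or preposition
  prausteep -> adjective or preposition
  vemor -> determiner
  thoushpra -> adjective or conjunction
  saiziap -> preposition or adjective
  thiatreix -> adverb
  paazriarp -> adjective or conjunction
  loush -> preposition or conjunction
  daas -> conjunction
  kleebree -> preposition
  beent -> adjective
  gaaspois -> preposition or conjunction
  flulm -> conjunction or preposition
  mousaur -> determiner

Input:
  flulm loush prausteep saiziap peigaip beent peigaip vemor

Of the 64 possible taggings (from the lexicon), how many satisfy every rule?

Candidates per position — 1:flulm {conjunction,preposition}; 2:loush {preposition,conjunction}; 3:prausteep {adjective,preposition}; 4:saiziap {preposition,adjective}; 5:peigaip {adverb,preposition}; 6:beent {adjective}; 7:peigaip {adverb,preposition}; 8:vemor {determiner}.
There are 64 candidate sequences in total.
The sequences that satisfy every rule: conjunction preposition preposition preposition adverb adjective adverb determiner; conjunction conjunction preposition preposition adverb adjective adverb determiner; preposition preposition preposition preposition adverb adjective adverb determiner; preposition conjunction preposition preposition adverb adjective adverb determiner.
Count = 4.

4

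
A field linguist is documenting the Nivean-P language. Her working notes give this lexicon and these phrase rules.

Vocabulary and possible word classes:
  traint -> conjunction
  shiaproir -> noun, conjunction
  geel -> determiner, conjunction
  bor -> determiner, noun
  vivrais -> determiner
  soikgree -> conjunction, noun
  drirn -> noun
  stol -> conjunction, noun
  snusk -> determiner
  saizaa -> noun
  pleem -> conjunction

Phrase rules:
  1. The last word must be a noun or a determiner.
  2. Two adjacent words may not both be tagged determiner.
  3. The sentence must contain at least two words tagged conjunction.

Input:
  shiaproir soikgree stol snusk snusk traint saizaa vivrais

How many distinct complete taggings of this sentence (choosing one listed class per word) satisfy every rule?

0

Candidates per position — 1:shiaproir {noun,conjunction}; 2:soikgree {conjunction,noun}; 3:stol {conjunction,noun}; 4:snusk {determiner}; 5:snusk {determiner}; 6:traint {conjunction}; 7:saizaa {noun}; 8:vivrais {determiner}.
There are 8 candidate sequences in total.
Rule 2 cannot be satisfied by any choice of tags from the lexicon.
So there is no consistent tagging.
Count = 0.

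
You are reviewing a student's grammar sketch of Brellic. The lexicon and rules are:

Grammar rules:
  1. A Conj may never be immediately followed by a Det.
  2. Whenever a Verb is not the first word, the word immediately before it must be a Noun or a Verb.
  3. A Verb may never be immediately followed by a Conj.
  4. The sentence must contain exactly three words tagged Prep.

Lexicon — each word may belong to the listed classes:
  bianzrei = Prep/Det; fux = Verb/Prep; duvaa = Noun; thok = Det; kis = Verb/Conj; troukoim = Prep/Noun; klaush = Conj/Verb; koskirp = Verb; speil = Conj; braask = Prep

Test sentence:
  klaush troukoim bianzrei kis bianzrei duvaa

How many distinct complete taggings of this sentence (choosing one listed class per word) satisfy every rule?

Candidates per position — 1:klaush {Conj,Verb}; 2:troukoim {Prep,Noun}; 3:bianzrei {Prep,Det}; 4:kis {Verb,Conj}; 5:bianzrei {Prep,Det}; 6:duvaa {Noun}.
There are 32 candidate sequences in total.
The sequences that satisfy every rule: Conj Prep Prep Conj Prep Noun; Verb Prep Prep Conj Prep Noun.
Count = 2.

2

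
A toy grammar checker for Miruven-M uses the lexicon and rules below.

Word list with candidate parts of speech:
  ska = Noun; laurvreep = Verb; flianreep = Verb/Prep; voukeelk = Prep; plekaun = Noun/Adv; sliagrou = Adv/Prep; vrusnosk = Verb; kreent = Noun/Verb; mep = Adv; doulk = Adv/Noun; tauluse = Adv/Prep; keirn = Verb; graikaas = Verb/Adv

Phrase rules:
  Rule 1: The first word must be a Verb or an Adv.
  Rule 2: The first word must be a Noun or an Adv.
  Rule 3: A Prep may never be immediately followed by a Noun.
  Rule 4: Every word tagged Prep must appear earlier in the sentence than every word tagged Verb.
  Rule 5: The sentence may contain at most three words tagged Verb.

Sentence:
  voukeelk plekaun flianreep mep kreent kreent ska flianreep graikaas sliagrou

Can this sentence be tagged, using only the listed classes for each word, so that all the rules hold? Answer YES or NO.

NO

Candidates per position — 1:voukeelk {Prep}; 2:plekaun {Noun,Adv}; 3:flianreep {Verb,Prep}; 4:mep {Adv}; 5:kreent {Noun,Verb}; 6:kreent {Noun,Verb}; 7:ska {Noun}; 8:flianreep {Verb,Prep}; 9:graikaas {Verb,Adv}; 10:sliagrou {Adv,Prep}.
Rule 1 cannot be satisfied by any choice of tags from the lexicon.
So there is no consistent tagging.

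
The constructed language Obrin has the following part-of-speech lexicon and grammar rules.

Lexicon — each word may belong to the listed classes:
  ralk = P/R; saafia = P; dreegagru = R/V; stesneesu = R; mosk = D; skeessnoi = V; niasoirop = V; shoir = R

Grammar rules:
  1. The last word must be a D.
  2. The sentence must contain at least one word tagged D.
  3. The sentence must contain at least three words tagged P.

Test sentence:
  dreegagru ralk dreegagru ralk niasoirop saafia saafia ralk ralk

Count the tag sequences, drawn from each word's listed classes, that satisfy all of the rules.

Candidates per position — 1:dreegagru {R,V}; 2:ralk {P,R}; 3:dreegagru {R,V}; 4:ralk {P,R}; 5:niasoirop {V}; 6:saafia {P}; 7:saafia {P}; 8:ralk {P,R}; 9:ralk {P,R}.
There are 64 candidate sequences in total.
Rule 1 cannot be satisfied by any choice of tags from the lexicon.
So there is no consistent tagging.
Count = 0.

0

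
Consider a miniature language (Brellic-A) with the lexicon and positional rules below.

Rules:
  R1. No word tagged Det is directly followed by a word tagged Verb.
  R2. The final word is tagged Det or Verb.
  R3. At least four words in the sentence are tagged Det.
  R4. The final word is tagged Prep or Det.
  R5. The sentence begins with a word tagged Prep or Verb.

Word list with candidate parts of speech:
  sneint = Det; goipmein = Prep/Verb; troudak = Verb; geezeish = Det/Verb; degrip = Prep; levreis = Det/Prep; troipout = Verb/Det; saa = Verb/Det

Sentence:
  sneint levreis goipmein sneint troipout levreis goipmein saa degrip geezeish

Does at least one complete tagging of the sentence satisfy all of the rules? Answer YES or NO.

Candidates per position — 1:sneint {Det}; 2:levreis {Det,Prep}; 3:goipmein {Prep,Verb}; 4:sneint {Det}; 5:troipout {Verb,Det}; 6:levreis {Det,Prep}; 7:goipmein {Prep,Verb}; 8:saa {Verb,Det}; 9:degrip {Prep}; 10:geezeish {Det,Verb}.
Rule 5 cannot be satisfied by any choice of tags from the lexicon.
So there is no consistent tagging.

NO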